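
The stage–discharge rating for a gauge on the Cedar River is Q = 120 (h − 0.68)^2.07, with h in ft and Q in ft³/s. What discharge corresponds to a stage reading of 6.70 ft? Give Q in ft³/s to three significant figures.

Q = 120 × (6.70 − 0.68)^2.07 = 120 × 6.02^2.07 = 4931 ft³/s

4930 ft³/s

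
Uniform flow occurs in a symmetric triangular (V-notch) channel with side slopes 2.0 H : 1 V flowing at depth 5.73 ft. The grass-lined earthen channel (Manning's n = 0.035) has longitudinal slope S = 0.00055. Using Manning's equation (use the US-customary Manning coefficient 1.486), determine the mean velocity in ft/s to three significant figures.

1.86 ft/s

A = z·y² = 2.0×5.73² = 65.67 ft²
P = 2y√(1+z²) = 2×5.73×√(1+2.0²) = 25.63 ft
R = A/P = 65.67/25.63 = 2.563 ft
Q = (1.486/n)·A·R^(2/3)·S^(1/2) = (1.486/0.035) × 65.67 × 2.563^(2/3) × 0.00055^(1/2) = 122.4 ft³/s
V = Q/A = 122.4/65.67 = 1.865 ft/s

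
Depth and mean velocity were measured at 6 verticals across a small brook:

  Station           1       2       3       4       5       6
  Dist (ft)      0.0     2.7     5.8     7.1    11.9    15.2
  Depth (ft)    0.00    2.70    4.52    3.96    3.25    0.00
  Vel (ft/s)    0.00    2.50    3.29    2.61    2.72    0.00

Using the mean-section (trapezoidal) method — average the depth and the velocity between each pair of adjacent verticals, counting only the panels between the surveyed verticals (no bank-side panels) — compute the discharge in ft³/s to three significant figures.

Panel 1-2: Δb = 2.7 ft, d̄ = (0.00+2.70)/2 = 1.35, v̄ = (0.00+2.50)/2 = 1.25 → q = 2.7×1.35×1.25 = 4.556 ft³/s
Panel 2-3: Δb = 3.1 ft, d̄ = (2.70+4.52)/2 = 3.61, v̄ = (2.50+3.29)/2 = 2.895 → q = 3.1×3.61×2.895 = 32.40 ft³/s
Panel 3-4: Δb = 1.3 ft, d̄ = (4.52+3.96)/2 = 4.24, v̄ = (3.29+2.61)/2 = 2.95 → q = 1.3×4.24×2.95 = 16.26 ft³/s
Panel 4-5: Δb = 4.8 ft, d̄ = (3.96+3.25)/2 = 3.605, v̄ = (2.61+2.72)/2 = 2.665 → q = 4.8×3.605×2.665 = 46.12 ft³/s
Panel 5-6: Δb = 3.3 ft, d̄ = (3.25+0.00)/2 = 1.625, v̄ = (2.72+0.00)/2 = 1.36 → q = 3.3×1.625×1.36 = 7.293 ft³/s
Q = Σ q = 106.6 ft³/s

107 ft³/s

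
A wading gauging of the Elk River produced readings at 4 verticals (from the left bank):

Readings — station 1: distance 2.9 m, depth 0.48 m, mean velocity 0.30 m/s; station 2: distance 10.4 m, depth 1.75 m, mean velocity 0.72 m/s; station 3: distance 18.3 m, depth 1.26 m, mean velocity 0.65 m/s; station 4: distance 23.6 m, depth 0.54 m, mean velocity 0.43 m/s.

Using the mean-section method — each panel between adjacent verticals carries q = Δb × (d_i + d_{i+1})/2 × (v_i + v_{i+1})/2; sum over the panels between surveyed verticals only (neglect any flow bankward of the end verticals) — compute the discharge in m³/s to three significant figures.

15.0 m³/s

Panel 1-2: Δb = 7.5 m, d̄ = (0.48+1.75)/2 = 1.115, v̄ = (0.30+0.72)/2 = 0.51 → q = 7.5×1.115×0.51 = 4.265 m³/s
Panel 2-3: Δb = 7.9 m, d̄ = (1.75+1.26)/2 = 1.505, v̄ = (0.72+0.65)/2 = 0.685 → q = 7.9×1.505×0.685 = 8.144 m³/s
Panel 3-4: Δb = 5.3 m, d̄ = (1.26+0.54)/2 = 0.9, v̄ = (0.65+0.43)/2 = 0.54 → q = 5.3×0.9×0.54 = 2.576 m³/s
Q = Σ q = 14.98 m³/s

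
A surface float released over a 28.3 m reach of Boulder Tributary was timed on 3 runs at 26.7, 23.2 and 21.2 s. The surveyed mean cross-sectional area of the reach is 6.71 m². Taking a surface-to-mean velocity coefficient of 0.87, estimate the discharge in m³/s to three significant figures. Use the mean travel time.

t̄ = (26.7 + 23.2 + 21.2) / 3 = 23.7 s
v_surface = L / t̄ = 28.3 / 23.7 = 1.194 m/s
v_mean = 0.87 × 1.194 = 1.039 m/s
Q = A × v_mean = 6.71 × 1.039 = 6.971 m³/s

6.97 m³/s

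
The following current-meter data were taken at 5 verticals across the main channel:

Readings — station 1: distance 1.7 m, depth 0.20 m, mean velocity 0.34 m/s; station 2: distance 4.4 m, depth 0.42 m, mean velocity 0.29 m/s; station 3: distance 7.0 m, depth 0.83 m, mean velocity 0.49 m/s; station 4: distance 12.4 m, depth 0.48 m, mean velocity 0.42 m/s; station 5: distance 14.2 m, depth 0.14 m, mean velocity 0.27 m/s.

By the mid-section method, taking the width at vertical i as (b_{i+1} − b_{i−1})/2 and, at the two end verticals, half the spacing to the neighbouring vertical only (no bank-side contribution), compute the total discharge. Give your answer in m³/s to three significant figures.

2.80 m³/s

w_1 = (4.4 − 1.7)/2 = 1.35 m; q_1 = 0.34 × 0.20 × 1.35 = 0.09180 m³/s
w_2 = (7.0 − 1.7)/2 = 2.65 m; q_2 = 0.29 × 0.42 × 2.65 = 0.3228 m³/s
w_3 = (12.4 − 4.4)/2 = 4 m; q_3 = 0.49 × 0.83 × 4 = 1.627 m³/s
w_4 = (14.2 − 7.0)/2 = 3.6 m; q_4 = 0.42 × 0.48 × 3.6 = 0.7258 m³/s
w_5 = (14.2 − 12.4)/2 = 0.9 m; q_5 = 0.27 × 0.14 × 0.9 = 0.03402 m³/s
Q = Σ qᵢ = 2.801 m³/s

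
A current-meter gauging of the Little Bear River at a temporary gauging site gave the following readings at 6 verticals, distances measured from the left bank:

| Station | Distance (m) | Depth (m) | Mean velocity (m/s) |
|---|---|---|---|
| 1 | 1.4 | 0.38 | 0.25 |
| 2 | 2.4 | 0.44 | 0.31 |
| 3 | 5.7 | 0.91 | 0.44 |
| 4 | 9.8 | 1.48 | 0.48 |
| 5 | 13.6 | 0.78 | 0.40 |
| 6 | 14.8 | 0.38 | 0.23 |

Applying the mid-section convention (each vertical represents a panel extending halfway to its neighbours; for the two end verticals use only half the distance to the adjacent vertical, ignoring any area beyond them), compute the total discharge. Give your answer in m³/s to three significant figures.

w_1 = (2.4 − 1.4)/2 = 0.5 m; q_1 = 0.25 × 0.38 × 0.5 = 0.04750 m³/s
w_2 = (5.7 − 1.4)/2 = 2.15 m; q_2 = 0.31 × 0.44 × 2.15 = 0.2933 m³/s
w_3 = (9.8 − 2.4)/2 = 3.7 m; q_3 = 0.44 × 0.91 × 3.7 = 1.481 m³/s
w_4 = (13.6 − 5.7)/2 = 3.95 m; q_4 = 0.48 × 1.48 × 3.95 = 2.806 m³/s
w_5 = (14.8 − 9.8)/2 = 2.5 m; q_5 = 0.40 × 0.78 × 2.5 = 0.7800 m³/s
w_6 = (14.8 − 13.6)/2 = 0.6 m; q_6 = 0.23 × 0.38 × 0.6 = 0.05244 m³/s
Q = Σ qᵢ = 5.461 m³/s

5.46 m³/s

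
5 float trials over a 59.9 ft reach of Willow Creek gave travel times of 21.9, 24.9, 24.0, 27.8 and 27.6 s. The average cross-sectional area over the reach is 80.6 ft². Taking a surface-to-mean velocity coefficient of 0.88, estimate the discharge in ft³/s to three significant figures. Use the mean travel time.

t̄ = (21.9 + 24.9 + 24.0 + 27.8 + 27.6) / 5 = 25.24 s
v_surface = L / t̄ = 59.9 / 25.24 = 2.373 ft/s
v_mean = 0.88 × 2.373 = 2.088 ft/s
Q = A × v_mean = 80.6 × 2.088 = 168.3 ft³/s

168 ft³/s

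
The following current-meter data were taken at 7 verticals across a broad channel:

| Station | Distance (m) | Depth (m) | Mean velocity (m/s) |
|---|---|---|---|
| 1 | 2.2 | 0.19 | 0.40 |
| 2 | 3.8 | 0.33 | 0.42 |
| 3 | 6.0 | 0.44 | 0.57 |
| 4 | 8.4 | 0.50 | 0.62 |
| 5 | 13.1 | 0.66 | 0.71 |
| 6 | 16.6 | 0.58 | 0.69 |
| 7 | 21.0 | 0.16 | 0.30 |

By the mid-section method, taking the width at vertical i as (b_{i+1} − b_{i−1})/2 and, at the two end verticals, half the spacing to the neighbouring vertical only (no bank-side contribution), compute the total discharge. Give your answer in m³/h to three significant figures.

w_1 = (3.8 − 2.2)/2 = 0.8 m; q_1 = 0.40 × 0.19 × 0.8 = 0.06080 m³/s
w_2 = (6.0 − 2.2)/2 = 1.9 m; q_2 = 0.42 × 0.33 × 1.9 = 0.2633 m³/s
w_3 = (8.4 − 3.8)/2 = 2.3 m; q_3 = 0.57 × 0.44 × 2.3 = 0.5768 m³/s
w_4 = (13.1 − 6.0)/2 = 3.55 m; q_4 = 0.62 × 0.50 × 3.55 = 1.101 m³/s
w_5 = (16.6 − 8.4)/2 = 4.1 m; q_5 = 0.71 × 0.66 × 4.1 = 1.921 m³/s
w_6 = (21.0 − 13.1)/2 = 3.95 m; q_6 = 0.69 × 0.58 × 3.95 = 1.581 m³/s
w_7 = (21.0 − 16.6)/2 = 2.2 m; q_7 = 0.30 × 0.16 × 2.2 = 0.1056 m³/s
Q = Σ qᵢ = 5.609 m³/s
= 5.609 × 3600 = 20190 m³/h

20200 m³/h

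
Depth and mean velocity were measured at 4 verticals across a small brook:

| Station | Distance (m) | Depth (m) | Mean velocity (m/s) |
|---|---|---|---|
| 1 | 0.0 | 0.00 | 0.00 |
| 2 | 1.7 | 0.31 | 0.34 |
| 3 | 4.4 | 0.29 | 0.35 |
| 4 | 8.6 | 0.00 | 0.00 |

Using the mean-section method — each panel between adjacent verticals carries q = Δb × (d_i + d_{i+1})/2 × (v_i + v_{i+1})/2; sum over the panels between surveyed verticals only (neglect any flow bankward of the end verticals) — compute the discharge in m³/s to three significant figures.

Panel 1-2: Δb = 1.7 m, d̄ = (0.00+0.31)/2 = 0.155, v̄ = (0.00+0.34)/2 = 0.17 → q = 1.7×0.155×0.17 = 0.04480 m³/s
Panel 2-3: Δb = 2.7 m, d̄ = (0.31+0.29)/2 = 0.3, v̄ = (0.34+0.35)/2 = 0.345 → q = 2.7×0.3×0.345 = 0.2795 m³/s
Panel 3-4: Δb = 4.2 m, d̄ = (0.29+0.00)/2 = 0.145, v̄ = (0.35+0.00)/2 = 0.175 → q = 4.2×0.145×0.175 = 0.1066 m³/s
Q = Σ q = 0.4308 m³/s

0.431 m³/s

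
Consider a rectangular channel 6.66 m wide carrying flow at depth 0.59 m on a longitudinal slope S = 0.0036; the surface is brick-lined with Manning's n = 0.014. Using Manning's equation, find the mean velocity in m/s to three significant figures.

A = b·y = 6.66 × 0.59 = 3.929 m²
P = b + 2y = 6.66 + 2×0.59 = 7.840 m
R = A/P = 3.929/7.840 = 0.5012 m
Q = (1/n)·A·R^(2/3)·S^(1/2) = (1/0.014) × 3.929 × 0.5012^(2/3) × 0.0036^(1/2) = 10.63 m³/s
V = Q/A = 10.63/3.929 = 2.704 m/s

2.70 m/s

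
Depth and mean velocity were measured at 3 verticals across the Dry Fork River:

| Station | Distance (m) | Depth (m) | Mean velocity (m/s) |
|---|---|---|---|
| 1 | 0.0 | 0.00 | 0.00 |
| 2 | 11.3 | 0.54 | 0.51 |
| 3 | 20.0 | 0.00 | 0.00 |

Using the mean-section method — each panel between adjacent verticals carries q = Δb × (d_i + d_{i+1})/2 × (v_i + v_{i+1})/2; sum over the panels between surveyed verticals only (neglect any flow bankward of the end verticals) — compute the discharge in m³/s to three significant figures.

Panel 1-2: Δb = 11.3 m, d̄ = (0.00+0.54)/2 = 0.27, v̄ = (0.00+0.51)/2 = 0.255 → q = 11.3×0.27×0.255 = 0.7780 m³/s
Panel 2-3: Δb = 8.7 m, d̄ = (0.54+0.00)/2 = 0.27, v̄ = (0.51+0.00)/2 = 0.255 → q = 8.7×0.27×0.255 = 0.5990 m³/s
Q = Σ q = 1.377 m³/s

1.38 m³/s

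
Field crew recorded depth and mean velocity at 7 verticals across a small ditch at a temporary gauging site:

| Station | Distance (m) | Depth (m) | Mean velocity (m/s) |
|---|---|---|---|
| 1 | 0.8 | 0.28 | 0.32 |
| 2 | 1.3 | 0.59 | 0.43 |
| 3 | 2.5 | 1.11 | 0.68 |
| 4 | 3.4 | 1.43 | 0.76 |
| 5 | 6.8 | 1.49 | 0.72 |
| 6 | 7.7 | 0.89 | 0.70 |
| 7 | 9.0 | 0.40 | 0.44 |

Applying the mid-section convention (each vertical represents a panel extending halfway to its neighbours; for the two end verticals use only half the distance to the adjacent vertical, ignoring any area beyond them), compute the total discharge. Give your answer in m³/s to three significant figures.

6.47 m³/s

w_1 = (1.3 − 0.8)/2 = 0.25 m; q_1 = 0.32 × 0.28 × 0.25 = 0.02240 m³/s
w_2 = (2.5 − 0.8)/2 = 0.85 m; q_2 = 0.43 × 0.59 × 0.85 = 0.2156 m³/s
w_3 = (3.4 − 1.3)/2 = 1.05 m; q_3 = 0.68 × 1.11 × 1.05 = 0.7925 m³/s
w_4 = (6.8 − 2.5)/2 = 2.15 m; q_4 = 0.76 × 1.43 × 2.15 = 2.337 m³/s
w_5 = (7.7 − 3.4)/2 = 2.15 m; q_5 = 0.72 × 1.49 × 2.15 = 2.307 m³/s
w_6 = (9.0 − 6.8)/2 = 1.1 m; q_6 = 0.70 × 0.89 × 1.1 = 0.6853 m³/s
w_7 = (9.0 − 7.7)/2 = 0.65 m; q_7 = 0.44 × 0.40 × 0.65 = 0.1144 m³/s
Q = Σ qᵢ = 6.473 m³/s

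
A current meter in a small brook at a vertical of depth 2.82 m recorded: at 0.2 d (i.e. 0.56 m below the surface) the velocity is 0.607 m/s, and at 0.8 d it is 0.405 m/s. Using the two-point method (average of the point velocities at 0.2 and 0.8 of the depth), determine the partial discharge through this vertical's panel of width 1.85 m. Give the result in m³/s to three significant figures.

v̄ = (0.607 + 0.405) / 2 = 0.5060 m/s
q = v̄ × d × w = 0.5060 × 2.82 × 1.85 = 2.640 m³/s

2.64 m³/s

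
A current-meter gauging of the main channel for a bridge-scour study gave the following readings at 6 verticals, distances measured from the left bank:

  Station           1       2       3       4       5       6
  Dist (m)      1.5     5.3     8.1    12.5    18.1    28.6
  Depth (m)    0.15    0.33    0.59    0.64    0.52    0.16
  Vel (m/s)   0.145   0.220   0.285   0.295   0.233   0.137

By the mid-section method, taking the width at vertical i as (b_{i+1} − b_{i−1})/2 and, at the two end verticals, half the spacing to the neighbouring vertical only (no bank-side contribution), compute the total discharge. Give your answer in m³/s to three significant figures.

w_1 = (5.3 − 1.5)/2 = 1.9 m; q_1 = 0.145 × 0.15 × 1.9 = 0.04133 m³/s
w_2 = (8.1 − 1.5)/2 = 3.3 m; q_2 = 0.220 × 0.33 × 3.3 = 0.2396 m³/s
w_3 = (12.5 − 5.3)/2 = 3.6 m; q_3 = 0.285 × 0.59 × 3.6 = 0.6053 m³/s
w_4 = (18.1 − 8.1)/2 = 5 m; q_4 = 0.295 × 0.64 × 5 = 0.9440 m³/s
w_5 = (28.6 − 12.5)/2 = 8.05 m; q_5 = 0.233 × 0.52 × 8.05 = 0.9753 m³/s
w_6 = (28.6 − 18.1)/2 = 5.25 m; q_6 = 0.137 × 0.16 × 5.25 = 0.1151 m³/s
Q = Σ qᵢ = 2.921 m³/s

2.92 m³/s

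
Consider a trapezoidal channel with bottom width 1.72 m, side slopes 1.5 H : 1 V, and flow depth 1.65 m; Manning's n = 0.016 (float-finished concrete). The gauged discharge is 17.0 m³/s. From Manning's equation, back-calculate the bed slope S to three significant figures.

0.00177

A = (b + z·y)·y = (1.72 + 1.5×1.65)×1.65 = 6.922 m²
P = b + 2y√(1+z²) = 1.72 + 2×1.65×√(1+1.5²) = 7.669 m
R = A/P = 6.922/7.669 = 0.9025 m
S = (Q·n / (1·A·R^(2/3)))² = (17.0×0.016 / (1×6.922×0.9339))² = 0.001770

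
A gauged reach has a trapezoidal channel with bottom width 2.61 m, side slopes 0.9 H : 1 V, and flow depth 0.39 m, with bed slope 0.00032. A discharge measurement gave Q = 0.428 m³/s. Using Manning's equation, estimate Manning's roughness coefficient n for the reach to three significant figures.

A = (b + z·y)·y = (2.61 + 0.9×0.39)×0.39 = 1.155 m²
P = b + 2y√(1+z²) = 2.61 + 2×0.39×√(1+0.9²) = 3.659 m
R = A/P = 1.155/3.659 = 0.3156 m
n = (1/Q)·A·R^(2/3)·S^(1/2) = (1/0.428) × 1.155 × 0.4635 × 0.01789 = 0.02237

0.0224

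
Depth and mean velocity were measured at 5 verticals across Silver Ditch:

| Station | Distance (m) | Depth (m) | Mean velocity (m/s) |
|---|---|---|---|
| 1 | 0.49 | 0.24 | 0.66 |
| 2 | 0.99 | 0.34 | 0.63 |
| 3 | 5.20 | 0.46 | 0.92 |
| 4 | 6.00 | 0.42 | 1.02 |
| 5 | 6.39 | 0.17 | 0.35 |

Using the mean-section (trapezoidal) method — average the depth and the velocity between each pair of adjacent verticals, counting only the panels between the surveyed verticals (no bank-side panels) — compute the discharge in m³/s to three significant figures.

1.82 m³/s

Panel 1-2: Δb = 0.5 m, d̄ = (0.24+0.34)/2 = 0.29, v̄ = (0.66+0.63)/2 = 0.645 → q = 0.5×0.29×0.645 = 0.09353 m³/s
Panel 2-3: Δb = 4.21 m, d̄ = (0.34+0.46)/2 = 0.4, v̄ = (0.63+0.92)/2 = 0.775 → q = 4.21×0.4×0.775 = 1.305 m³/s
Panel 3-4: Δb = 0.8 m, d̄ = (0.46+0.42)/2 = 0.44, v̄ = (0.92+1.02)/2 = 0.97 → q = 0.8×0.44×0.97 = 0.3414 m³/s
Panel 4-5: Δb = 0.39 m, d̄ = (0.42+0.17)/2 = 0.295, v̄ = (1.02+0.35)/2 = 0.685 → q = 0.39×0.295×0.685 = 0.07881 m³/s
Q = Σ q = 1.819 m³/s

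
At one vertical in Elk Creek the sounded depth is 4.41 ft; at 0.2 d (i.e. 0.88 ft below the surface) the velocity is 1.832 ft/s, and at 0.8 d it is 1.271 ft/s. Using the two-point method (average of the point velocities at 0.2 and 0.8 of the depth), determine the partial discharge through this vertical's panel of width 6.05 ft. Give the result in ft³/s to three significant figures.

41.4 ft³/s

v̄ = (1.832 + 1.271) / 2 = 1.552 ft/s
q = v̄ × d × w = 1.552 × 4.41 × 6.05 = 41.39 ft³/s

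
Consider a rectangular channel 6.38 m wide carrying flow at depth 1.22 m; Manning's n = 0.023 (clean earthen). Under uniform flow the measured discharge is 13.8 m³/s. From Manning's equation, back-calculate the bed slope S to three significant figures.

0.00196

A = b·y = 6.38 × 1.22 = 7.784 m²
P = b + 2y = 6.38 + 2×1.22 = 8.820 m
R = A/P = 7.784/8.820 = 0.8825 m
S = (Q·n / (1·A·R^(2/3)))² = (13.8×0.023 / (1×7.784×0.9200))² = 0.001964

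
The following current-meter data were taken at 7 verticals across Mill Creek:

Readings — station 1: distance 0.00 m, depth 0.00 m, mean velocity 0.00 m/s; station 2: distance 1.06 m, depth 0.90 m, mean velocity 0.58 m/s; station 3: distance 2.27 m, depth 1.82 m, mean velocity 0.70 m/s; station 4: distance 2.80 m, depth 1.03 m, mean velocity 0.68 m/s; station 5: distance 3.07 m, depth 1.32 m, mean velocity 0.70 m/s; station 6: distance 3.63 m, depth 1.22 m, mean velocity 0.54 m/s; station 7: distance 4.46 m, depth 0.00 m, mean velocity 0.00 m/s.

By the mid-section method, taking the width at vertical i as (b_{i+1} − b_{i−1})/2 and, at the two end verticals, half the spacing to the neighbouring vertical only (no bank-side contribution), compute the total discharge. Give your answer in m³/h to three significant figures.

w_2 = (2.27 − 0.00)/2 = 1.135 m; q_2 = 0.58 × 0.90 × 1.135 = 0.5925 m³/s
w_3 = (2.80 − 1.06)/2 = 0.87 m; q_3 = 0.70 × 1.82 × 0.87 = 1.108 m³/s
w_4 = (3.07 − 2.27)/2 = 0.4 m; q_4 = 0.68 × 1.03 × 0.4 = 0.2802 m³/s
w_5 = (3.63 − 2.80)/2 = 0.415 m; q_5 = 0.70 × 1.32 × 0.415 = 0.3835 m³/s
w_6 = (4.46 − 3.07)/2 = 0.695 m; q_6 = 0.54 × 1.22 × 0.695 = 0.4579 m³/s
Stations 1, 7 contribute zero (depth or velocity is 0).
Q = Σ qᵢ = 2.822 m³/s
= 2.822 × 3600 = 10160 m³/h

10200 m³/h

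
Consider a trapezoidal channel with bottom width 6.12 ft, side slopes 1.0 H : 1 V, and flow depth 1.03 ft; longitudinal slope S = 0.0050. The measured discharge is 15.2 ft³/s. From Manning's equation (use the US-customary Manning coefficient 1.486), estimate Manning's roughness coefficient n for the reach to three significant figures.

A = (b + z·y)·y = (6.12 + 1.0×1.03)×1.03 = 7.365 ft²
P = b + 2y√(1+z²) = 6.12 + 2×1.03×√(1+1.0²) = 9.033 ft
R = A/P = 7.365/9.033 = 0.8153 ft
n = (1.486/Q)·A·R^(2/3)·S^(1/2) = (1.486/15.2) × 7.365 × 0.8727 × 0.07071 = 0.04443

0.0444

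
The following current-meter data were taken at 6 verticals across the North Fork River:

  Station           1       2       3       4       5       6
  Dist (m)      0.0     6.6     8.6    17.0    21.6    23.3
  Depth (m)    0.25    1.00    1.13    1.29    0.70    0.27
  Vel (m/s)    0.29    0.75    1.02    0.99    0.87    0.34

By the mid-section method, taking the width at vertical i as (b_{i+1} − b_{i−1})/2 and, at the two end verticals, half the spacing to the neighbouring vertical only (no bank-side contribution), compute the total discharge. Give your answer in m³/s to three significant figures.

19.8 m³/s

w_1 = (6.6 − 0.0)/2 = 3.3 m; q_1 = 0.29 × 0.25 × 3.3 = 0.2393 m³/s
w_2 = (8.6 − 0.0)/2 = 4.3 m; q_2 = 0.75 × 1.00 × 4.3 = 3.225 m³/s
w_3 = (17.0 − 6.6)/2 = 5.2 m; q_3 = 1.02 × 1.13 × 5.2 = 5.994 m³/s
w_4 = (21.6 − 8.6)/2 = 6.5 m; q_4 = 0.99 × 1.29 × 6.5 = 8.301 m³/s
w_5 = (23.3 − 17.0)/2 = 3.15 m; q_5 = 0.87 × 0.70 × 3.15 = 1.918 m³/s
w_6 = (23.3 − 21.6)/2 = 0.85 m; q_6 = 0.34 × 0.27 × 0.85 = 0.07803 m³/s
Q = Σ qᵢ = 19.76 m³/s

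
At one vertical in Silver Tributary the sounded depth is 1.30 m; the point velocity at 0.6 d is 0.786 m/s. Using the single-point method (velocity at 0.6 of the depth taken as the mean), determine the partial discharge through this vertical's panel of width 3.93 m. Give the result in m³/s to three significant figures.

v̄ = v₀.₆ = 0.786 m/s
q = v̄ × d × w = 0.7860 × 1.30 × 3.93 = 4.016 m³/s

4.02 m³/s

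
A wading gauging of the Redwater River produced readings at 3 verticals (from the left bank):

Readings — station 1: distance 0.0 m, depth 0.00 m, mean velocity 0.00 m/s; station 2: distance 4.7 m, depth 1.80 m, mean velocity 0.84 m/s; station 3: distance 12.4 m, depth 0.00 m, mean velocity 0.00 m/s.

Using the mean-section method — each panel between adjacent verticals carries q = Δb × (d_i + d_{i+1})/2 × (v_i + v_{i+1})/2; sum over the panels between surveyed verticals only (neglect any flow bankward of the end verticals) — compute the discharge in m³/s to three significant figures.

4.69 m³/s

Panel 1-2: Δb = 4.7 m, d̄ = (0.00+1.80)/2 = 0.9, v̄ = (0.00+0.84)/2 = 0.42 → q = 4.7×0.9×0.42 = 1.777 m³/s
Panel 2-3: Δb = 7.7 m, d̄ = (1.80+0.00)/2 = 0.9, v̄ = (0.84+0.00)/2 = 0.42 → q = 7.7×0.9×0.42 = 2.911 m³/s
Q = Σ q = 4.687 m³/s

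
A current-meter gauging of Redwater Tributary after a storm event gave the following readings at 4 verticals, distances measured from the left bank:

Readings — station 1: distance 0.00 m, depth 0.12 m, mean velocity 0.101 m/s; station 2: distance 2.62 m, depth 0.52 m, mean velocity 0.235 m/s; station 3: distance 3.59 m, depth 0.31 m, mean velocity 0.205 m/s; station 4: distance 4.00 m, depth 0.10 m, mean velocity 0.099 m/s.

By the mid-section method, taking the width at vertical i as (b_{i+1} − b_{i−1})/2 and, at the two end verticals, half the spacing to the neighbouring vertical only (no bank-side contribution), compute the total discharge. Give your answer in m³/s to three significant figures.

0.281 m³/s

w_1 = (2.62 − 0.00)/2 = 1.31 m; q_1 = 0.101 × 0.12 × 1.31 = 0.01588 m³/s
w_2 = (3.59 − 0.00)/2 = 1.795 m; q_2 = 0.235 × 0.52 × 1.795 = 0.2193 m³/s
w_3 = (4.00 − 2.62)/2 = 0.69 m; q_3 = 0.205 × 0.31 × 0.69 = 0.04385 m³/s
w_4 = (4.00 − 3.59)/2 = 0.205 m; q_4 = 0.099 × 0.10 × 0.205 = 0.002030 m³/s
Q = Σ qᵢ = 0.2811 m³/s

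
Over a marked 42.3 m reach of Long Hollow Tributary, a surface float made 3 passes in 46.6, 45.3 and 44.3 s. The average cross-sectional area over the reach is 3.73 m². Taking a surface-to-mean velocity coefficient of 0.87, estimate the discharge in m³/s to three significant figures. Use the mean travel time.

t̄ = (46.6 + 45.3 + 44.3) / 3 = 45.4 s
v_surface = L / t̄ = 42.3 / 45.4 = 0.9317 m/s
v_mean = 0.87 × 0.9317 = 0.8106 m/s
Q = A × v_mean = 3.73 × 0.8106 = 3.024 m³/s

3.02 m³/s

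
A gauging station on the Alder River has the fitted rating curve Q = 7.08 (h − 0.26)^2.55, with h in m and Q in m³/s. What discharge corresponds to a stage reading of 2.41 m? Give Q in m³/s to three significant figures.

Q = 7.08 × (2.41 − 0.26)^2.55 = 7.08 × 2.15^2.55 = 49.86 m³/s

49.9 m³/s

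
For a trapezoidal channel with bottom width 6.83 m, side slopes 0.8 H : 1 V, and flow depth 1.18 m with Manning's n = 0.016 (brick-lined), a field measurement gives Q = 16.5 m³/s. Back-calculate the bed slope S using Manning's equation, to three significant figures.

0.000911

A = (b + z·y)·y = (6.83 + 0.8×1.18)×1.18 = 9.173 m²
P = b + 2y√(1+z²) = 6.83 + 2×1.18×√(1+0.8²) = 9.852 m
R = A/P = 9.173/9.852 = 0.9311 m
S = (Q·n / (1·A·R^(2/3)))² = (16.5×0.016 / (1×9.173×0.9535))² = 0.0009110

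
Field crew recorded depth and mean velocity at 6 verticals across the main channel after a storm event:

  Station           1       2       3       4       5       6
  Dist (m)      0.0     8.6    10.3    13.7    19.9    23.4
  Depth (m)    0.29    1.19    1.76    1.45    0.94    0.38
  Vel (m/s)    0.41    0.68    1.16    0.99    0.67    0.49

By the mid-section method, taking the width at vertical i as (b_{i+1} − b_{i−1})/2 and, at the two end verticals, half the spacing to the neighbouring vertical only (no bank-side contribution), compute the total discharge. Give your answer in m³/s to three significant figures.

w_1 = (8.6 − 0.0)/2 = 4.3 m; q_1 = 0.41 × 0.29 × 4.3 = 0.5113 m³/s
w_2 = (10.3 − 0.0)/2 = 5.15 m; q_2 = 0.68 × 1.19 × 5.15 = 4.167 m³/s
w_3 = (13.7 − 8.6)/2 = 2.55 m; q_3 = 1.16 × 1.76 × 2.55 = 5.206 m³/s
w_4 = (19.9 − 10.3)/2 = 4.8 m; q_4 = 0.99 × 1.45 × 4.8 = 6.890 m³/s
w_5 = (23.4 − 13.7)/2 = 4.85 m; q_5 = 0.67 × 0.94 × 4.85 = 3.055 m³/s
w_6 = (23.4 − 19.9)/2 = 1.75 m; q_6 = 0.49 × 0.38 × 1.75 = 0.3259 m³/s
Q = Σ qᵢ = 20.16 m³/s

20.2 m³/s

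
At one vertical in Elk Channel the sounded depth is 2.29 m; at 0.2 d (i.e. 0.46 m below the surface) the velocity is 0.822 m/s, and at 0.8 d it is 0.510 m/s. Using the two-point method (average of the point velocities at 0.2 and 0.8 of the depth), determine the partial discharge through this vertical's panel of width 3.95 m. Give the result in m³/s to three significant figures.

v̄ = (0.822 + 0.510) / 2 = 0.6660 m/s
q = v̄ × d × w = 0.6660 × 2.29 × 3.95 = 6.024 m³/s

6.02 m³/s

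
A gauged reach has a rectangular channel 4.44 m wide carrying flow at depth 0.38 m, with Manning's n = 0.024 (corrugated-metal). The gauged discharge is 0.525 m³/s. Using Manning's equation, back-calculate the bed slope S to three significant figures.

0.000250

A = b·y = 4.44 × 0.38 = 1.687 m²
P = b + 2y = 4.44 + 2×0.38 = 5.200 m
R = A/P = 1.687/5.200 = 0.3245 m
S = (Q·n / (1·A·R^(2/3)))² = (0.525×0.024 / (1×1.687×0.4722))² = 0.0002501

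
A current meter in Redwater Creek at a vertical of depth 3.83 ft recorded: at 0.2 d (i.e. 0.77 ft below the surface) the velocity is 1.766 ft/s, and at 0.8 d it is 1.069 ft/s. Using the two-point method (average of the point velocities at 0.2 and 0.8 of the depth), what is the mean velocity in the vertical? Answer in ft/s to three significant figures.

1.42 ft/s

v̄ = (1.766 + 1.069) / 2 = 1.418 ft/s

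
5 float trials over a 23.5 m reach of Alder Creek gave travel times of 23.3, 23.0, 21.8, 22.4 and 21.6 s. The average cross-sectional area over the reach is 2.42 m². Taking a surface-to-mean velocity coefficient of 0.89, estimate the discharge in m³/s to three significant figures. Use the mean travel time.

t̄ = (23.3 + 23.0 + 21.8 + 22.4 + 21.6) / 5 = 22.42 s
v_surface = L / t̄ = 23.5 / 22.42 = 1.048 m/s
v_mean = 0.89 × 1.048 = 0.9329 m/s
Q = A × v_mean = 2.42 × 0.9329 = 2.258 m³/s

2.26 m³/s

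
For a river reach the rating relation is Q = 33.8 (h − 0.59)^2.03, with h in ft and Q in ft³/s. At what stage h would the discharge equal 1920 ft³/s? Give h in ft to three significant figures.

h − h₀ = (Q/C)^(1/b) = (1920/33.8)^(1/2.03) = 7.315 ft
h = 0.59 + 7.315 = 7.905 ft

7.91 ft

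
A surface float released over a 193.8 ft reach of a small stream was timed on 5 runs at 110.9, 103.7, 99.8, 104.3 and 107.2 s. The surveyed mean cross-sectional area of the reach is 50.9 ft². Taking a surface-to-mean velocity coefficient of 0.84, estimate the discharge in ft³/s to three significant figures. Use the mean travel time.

t̄ = (110.9 + 103.7 + 99.8 + 104.3 + 107.2) / 5 = 105.18 s
v_surface = L / t̄ = 193.8 / 105.18 = 1.843 ft/s
v_mean = 0.84 × 1.843 = 1.548 ft/s
Q = A × v_mean = 50.9 × 1.548 = 78.78 ft³/s

78.8 ft³/s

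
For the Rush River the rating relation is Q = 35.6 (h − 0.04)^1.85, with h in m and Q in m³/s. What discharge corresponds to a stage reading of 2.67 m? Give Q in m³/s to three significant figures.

213 m³/s

Q = 35.6 × (2.67 − 0.04)^1.85 = 35.6 × 2.63^1.85 = 213.0 m³/s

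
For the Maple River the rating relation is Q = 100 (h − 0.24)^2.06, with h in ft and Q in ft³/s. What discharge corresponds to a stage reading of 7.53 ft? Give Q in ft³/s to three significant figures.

Q = 100 × (7.53 − 0.24)^2.06 = 100 × 7.29^2.06 = 5987 ft³/s

5990 ft³/s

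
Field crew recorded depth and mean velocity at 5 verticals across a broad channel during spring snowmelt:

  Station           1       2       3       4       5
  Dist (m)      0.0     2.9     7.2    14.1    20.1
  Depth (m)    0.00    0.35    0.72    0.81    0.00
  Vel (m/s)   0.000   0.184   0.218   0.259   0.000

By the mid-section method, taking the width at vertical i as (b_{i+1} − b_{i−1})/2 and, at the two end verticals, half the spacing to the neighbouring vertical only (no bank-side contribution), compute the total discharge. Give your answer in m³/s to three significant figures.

2.46 m³/s

w_2 = (7.2 − 0.0)/2 = 3.6 m; q_2 = 0.184 × 0.35 × 3.6 = 0.2318 m³/s
w_3 = (14.1 − 2.9)/2 = 5.6 m; q_3 = 0.218 × 0.72 × 5.6 = 0.8790 m³/s
w_4 = (20.1 − 7.2)/2 = 6.45 m; q_4 = 0.259 × 0.81 × 6.45 = 1.353 m³/s
Stations 1, 5 contribute zero (depth or velocity is 0).
Q = Σ qᵢ = 2.464 m³/s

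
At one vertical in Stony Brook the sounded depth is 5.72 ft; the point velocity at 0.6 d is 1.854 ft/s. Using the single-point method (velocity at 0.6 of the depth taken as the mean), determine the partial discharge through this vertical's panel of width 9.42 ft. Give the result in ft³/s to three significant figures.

v̄ = v₀.₆ = 1.854 ft/s
q = v̄ × d × w = 1.854 × 5.72 × 9.42 = 99.90 ft³/s

99.9 ft³/s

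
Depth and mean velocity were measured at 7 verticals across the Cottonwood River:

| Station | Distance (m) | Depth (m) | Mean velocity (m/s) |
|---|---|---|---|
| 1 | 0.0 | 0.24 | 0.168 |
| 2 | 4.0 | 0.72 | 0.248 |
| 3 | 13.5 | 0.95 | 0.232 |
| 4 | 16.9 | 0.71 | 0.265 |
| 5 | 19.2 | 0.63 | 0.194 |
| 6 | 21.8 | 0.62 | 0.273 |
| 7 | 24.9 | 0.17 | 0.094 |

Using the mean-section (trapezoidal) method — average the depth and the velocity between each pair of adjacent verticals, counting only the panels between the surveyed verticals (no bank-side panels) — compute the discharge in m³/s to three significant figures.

3.96 m³/s

Panel 1-2: Δb = 4 m, d̄ = (0.24+0.72)/2 = 0.48, v̄ = (0.168+0.248)/2 = 0.208 → q = 4×0.48×0.208 = 0.3994 m³/s
Panel 2-3: Δb = 9.5 m, d̄ = (0.72+0.95)/2 = 0.835, v̄ = (0.248+0.232)/2 = 0.24 → q = 9.5×0.835×0.24 = 1.904 m³/s
Panel 3-4: Δb = 3.4 m, d̄ = (0.95+0.71)/2 = 0.83, v̄ = (0.232+0.265)/2 = 0.2485 → q = 3.4×0.83×0.2485 = 0.7013 m³/s
Panel 4-5: Δb = 2.3 m, d̄ = (0.71+0.63)/2 = 0.67, v̄ = (0.265+0.194)/2 = 0.2295 → q = 2.3×0.67×0.2295 = 0.3537 m³/s
Panel 5-6: Δb = 2.6 m, d̄ = (0.63+0.62)/2 = 0.625, v̄ = (0.194+0.273)/2 = 0.2335 → q = 2.6×0.625×0.2335 = 0.3794 m³/s
Panel 6-7: Δb = 3.1 m, d̄ = (0.62+0.17)/2 = 0.395, v̄ = (0.273+0.094)/2 = 0.1835 → q = 3.1×0.395×0.1835 = 0.2247 m³/s
Q = Σ q = 3.962 m³/s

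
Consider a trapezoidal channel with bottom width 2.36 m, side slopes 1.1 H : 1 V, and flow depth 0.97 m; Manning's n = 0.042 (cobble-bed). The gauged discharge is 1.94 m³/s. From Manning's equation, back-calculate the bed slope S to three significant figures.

0.00110

A = (b + z·y)·y = (2.36 + 1.1×0.97)×0.97 = 3.324 m²
P = b + 2y√(1+z²) = 2.36 + 2×0.97×√(1+1.1²) = 5.244 m
R = A/P = 3.324/5.244 = 0.6339 m
S = (Q·n / (1·A·R^(2/3)))² = (1.94×0.042 / (1×3.324×0.7379))² = 0.001103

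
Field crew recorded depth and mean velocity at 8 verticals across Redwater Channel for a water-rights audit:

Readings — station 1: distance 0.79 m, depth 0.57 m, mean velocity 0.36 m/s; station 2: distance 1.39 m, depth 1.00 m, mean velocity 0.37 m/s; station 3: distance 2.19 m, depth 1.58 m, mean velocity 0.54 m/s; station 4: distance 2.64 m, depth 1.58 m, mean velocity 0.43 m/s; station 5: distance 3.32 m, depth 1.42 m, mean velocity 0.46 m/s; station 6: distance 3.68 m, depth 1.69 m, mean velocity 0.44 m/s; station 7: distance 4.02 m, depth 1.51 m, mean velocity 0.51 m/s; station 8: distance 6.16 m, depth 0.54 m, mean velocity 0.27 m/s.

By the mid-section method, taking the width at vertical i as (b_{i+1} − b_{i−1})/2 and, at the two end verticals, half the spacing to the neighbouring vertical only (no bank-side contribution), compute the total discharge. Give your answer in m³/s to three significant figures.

w_1 = (1.39 − 0.79)/2 = 0.3 m; q_1 = 0.36 × 0.57 × 0.3 = 0.06156 m³/s
w_2 = (2.19 − 0.79)/2 = 0.7 m; q_2 = 0.37 × 1.00 × 0.7 = 0.2590 m³/s
w_3 = (2.64 − 1.39)/2 = 0.625 m; q_3 = 0.54 × 1.58 × 0.625 = 0.5333 m³/s
w_4 = (3.32 − 2.19)/2 = 0.565 m; q_4 = 0.43 × 1.58 × 0.565 = 0.3839 m³/s
w_5 = (3.68 − 2.64)/2 = 0.52 m; q_5 = 0.46 × 1.42 × 0.52 = 0.3397 m³/s
w_6 = (4.02 − 3.32)/2 = 0.35 m; q_6 = 0.44 × 1.69 × 0.35 = 0.2603 m³/s
w_7 = (6.16 − 3.68)/2 = 1.24 m; q_7 = 0.51 × 1.51 × 1.24 = 0.9549 m³/s
w_8 = (6.16 − 4.02)/2 = 1.07 m; q_8 = 0.27 × 0.54 × 1.07 = 0.1560 m³/s
Q = Σ qᵢ = 2.949 m³/s

2.95 m³/s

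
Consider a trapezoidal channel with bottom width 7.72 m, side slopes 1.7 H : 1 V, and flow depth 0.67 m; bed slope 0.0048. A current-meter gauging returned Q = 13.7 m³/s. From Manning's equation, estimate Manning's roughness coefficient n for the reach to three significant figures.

A = (b + z·y)·y = (7.72 + 1.7×0.67)×0.67 = 5.936 m²
P = b + 2y√(1+z²) = 7.72 + 2×0.67×√(1+1.7²) = 10.36 m
R = A/P = 5.936/10.36 = 0.5728 m
n = (1/Q)·A·R^(2/3)·S^(1/2) = (1/13.7) × 5.936 × 0.6897 × 0.06928 = 0.02070

0.0207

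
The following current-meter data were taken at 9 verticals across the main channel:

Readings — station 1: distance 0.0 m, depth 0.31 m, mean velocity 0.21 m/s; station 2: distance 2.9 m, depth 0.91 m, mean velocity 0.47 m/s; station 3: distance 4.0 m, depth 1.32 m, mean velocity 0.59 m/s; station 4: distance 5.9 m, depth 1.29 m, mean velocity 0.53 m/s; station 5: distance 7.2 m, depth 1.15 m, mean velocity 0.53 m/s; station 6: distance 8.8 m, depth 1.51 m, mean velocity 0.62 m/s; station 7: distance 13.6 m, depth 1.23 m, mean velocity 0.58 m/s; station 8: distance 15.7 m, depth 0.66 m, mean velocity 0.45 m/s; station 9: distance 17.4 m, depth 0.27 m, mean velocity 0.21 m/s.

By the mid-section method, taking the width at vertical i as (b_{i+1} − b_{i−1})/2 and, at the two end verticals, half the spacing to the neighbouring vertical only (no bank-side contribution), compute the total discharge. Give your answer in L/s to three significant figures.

w_1 = (2.9 − 0.0)/2 = 1.45 m; q_1 = 0.21 × 0.31 × 1.45 = 0.09440 m³/s
w_2 = (4.0 − 0.0)/2 = 2 m; q_2 = 0.47 × 0.91 × 2 = 0.8554 m³/s
w_3 = (5.9 − 2.9)/2 = 1.5 m; q_3 = 0.59 × 1.32 × 1.5 = 1.168 m³/s
w_4 = (7.2 − 4.0)/2 = 1.6 m; q_4 = 0.53 × 1.29 × 1.6 = 1.094 m³/s
w_5 = (8.8 − 5.9)/2 = 1.45 m; q_5 = 0.53 × 1.15 × 1.45 = 0.8838 m³/s
w_6 = (13.6 − 7.2)/2 = 3.2 m; q_6 = 0.62 × 1.51 × 3.2 = 2.996 m³/s
w_7 = (15.7 − 8.8)/2 = 3.45 m; q_7 = 0.58 × 1.23 × 3.45 = 2.461 m³/s
w_8 = (17.4 − 13.6)/2 = 1.9 m; q_8 = 0.45 × 0.66 × 1.9 = 0.5643 m³/s
w_9 = (17.4 − 15.7)/2 = 0.85 m; q_9 = 0.21 × 0.27 × 0.85 = 0.04820 m³/s
Q = Σ qᵢ = 10.17 m³/s
= 10.17 × 1000 = 10170 L/s

10200 L/s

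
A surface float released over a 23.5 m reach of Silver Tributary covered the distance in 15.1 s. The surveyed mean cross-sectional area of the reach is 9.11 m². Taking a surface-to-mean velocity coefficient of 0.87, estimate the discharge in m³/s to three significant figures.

12.3 m³/s

v_surface = L / t̄ = 23.5 / 15.1 = 1.556 m/s
v_mean = 0.87 × 1.556 = 1.354 m/s
Q = A × v_mean = 9.11 × 1.354 = 12.33 m³/s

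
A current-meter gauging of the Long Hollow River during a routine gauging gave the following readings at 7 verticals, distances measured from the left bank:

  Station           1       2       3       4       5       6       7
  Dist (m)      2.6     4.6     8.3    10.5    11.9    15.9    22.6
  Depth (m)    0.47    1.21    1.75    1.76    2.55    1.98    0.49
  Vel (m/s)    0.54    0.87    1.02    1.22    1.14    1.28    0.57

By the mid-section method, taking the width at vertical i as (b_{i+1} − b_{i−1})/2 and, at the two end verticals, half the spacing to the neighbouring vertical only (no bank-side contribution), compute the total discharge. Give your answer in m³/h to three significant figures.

w_1 = (4.6 − 2.6)/2 = 1 m; q_1 = 0.54 × 0.47 × 1 = 0.2538 m³/s
w_2 = (8.3 − 2.6)/2 = 2.85 m; q_2 = 0.87 × 1.21 × 2.85 = 3.000 m³/s
w_3 = (10.5 − 4.6)/2 = 2.95 m; q_3 = 1.02 × 1.75 × 2.95 = 5.266 m³/s
w_4 = (11.9 − 8.3)/2 = 1.8 m; q_4 = 1.22 × 1.76 × 1.8 = 3.865 m³/s
w_5 = (15.9 − 10.5)/2 = 2.7 m; q_5 = 1.14 × 2.55 × 2.7 = 7.849 m³/s
w_6 = (22.6 − 11.9)/2 = 5.35 m; q_6 = 1.28 × 1.98 × 5.35 = 13.56 m³/s
w_7 = (22.6 − 15.9)/2 = 3.35 m; q_7 = 0.57 × 0.49 × 3.35 = 0.9357 m³/s
Q = Σ qᵢ = 34.73 m³/s
= 34.73 × 3600 = 125000 m³/h

125000 m³/h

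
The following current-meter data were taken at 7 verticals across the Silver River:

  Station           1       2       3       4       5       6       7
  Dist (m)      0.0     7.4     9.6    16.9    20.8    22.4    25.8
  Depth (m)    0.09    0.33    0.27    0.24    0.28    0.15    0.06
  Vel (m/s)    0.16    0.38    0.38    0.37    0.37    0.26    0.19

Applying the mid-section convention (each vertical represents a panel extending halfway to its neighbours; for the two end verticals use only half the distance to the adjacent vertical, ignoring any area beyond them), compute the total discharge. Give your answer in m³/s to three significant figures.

w_1 = (7.4 − 0.0)/2 = 3.7 m; q_1 = 0.16 × 0.09 × 3.7 = 0.05328 m³/s
w_2 = (9.6 − 0.0)/2 = 4.8 m; q_2 = 0.38 × 0.33 × 4.8 = 0.6019 m³/s
w_3 = (16.9 − 7.4)/2 = 4.75 m; q_3 = 0.38 × 0.27 × 4.75 = 0.4874 m³/s
w_4 = (20.8 − 9.6)/2 = 5.6 m; q_4 = 0.37 × 0.24 × 5.6 = 0.4973 m³/s
w_5 = (22.4 − 16.9)/2 = 2.75 m; q_5 = 0.37 × 0.28 × 2.75 = 0.2849 m³/s
w_6 = (25.8 − 20.8)/2 = 2.5 m; q_6 = 0.26 × 0.15 × 2.5 = 0.09750 m³/s
w_7 = (25.8 − 22.4)/2 = 1.7 m; q_7 = 0.19 × 0.06 × 1.7 = 0.01938 m³/s
Q = Σ qᵢ = 2.042 m³/s

2.04 m³/s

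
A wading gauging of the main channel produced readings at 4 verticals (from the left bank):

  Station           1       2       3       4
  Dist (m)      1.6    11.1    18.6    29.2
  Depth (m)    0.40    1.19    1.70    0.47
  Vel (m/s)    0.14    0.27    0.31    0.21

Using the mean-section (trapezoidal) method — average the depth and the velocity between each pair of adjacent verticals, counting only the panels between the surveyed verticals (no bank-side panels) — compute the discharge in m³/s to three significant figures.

7.68 m³/s

Panel 1-2: Δb = 9.5 m, d̄ = (0.40+1.19)/2 = 0.795, v̄ = (0.14+0.27)/2 = 0.205 → q = 9.5×0.795×0.205 = 1.548 m³/s
Panel 2-3: Δb = 7.5 m, d̄ = (1.19+1.70)/2 = 1.445, v̄ = (0.27+0.31)/2 = 0.29 → q = 7.5×1.445×0.29 = 3.143 m³/s
Panel 3-4: Δb = 10.6 m, d̄ = (1.70+0.47)/2 = 1.085, v̄ = (0.31+0.21)/2 = 0.26 → q = 10.6×1.085×0.26 = 2.990 m³/s
Q = Σ q = 7.681 m³/s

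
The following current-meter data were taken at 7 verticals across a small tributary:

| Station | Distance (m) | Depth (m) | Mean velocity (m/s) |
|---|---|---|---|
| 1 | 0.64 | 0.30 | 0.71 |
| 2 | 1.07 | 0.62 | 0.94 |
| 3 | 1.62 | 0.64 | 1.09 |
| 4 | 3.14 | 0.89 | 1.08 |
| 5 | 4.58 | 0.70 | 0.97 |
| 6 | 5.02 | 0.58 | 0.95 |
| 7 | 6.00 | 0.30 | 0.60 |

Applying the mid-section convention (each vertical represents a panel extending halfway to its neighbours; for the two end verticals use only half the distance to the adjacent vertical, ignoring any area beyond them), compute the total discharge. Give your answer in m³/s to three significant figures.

3.59 m³/s

w_1 = (1.07 − 0.64)/2 = 0.215 m; q_1 = 0.71 × 0.30 × 0.215 = 0.04580 m³/s
w_2 = (1.62 − 0.64)/2 = 0.49 m; q_2 = 0.94 × 0.62 × 0.49 = 0.2856 m³/s
w_3 = (3.14 − 1.07)/2 = 1.035 m; q_3 = 1.09 × 0.64 × 1.035 = 0.7220 m³/s
w_4 = (4.58 − 1.62)/2 = 1.48 m; q_4 = 1.08 × 0.89 × 1.48 = 1.423 m³/s
w_5 = (5.02 − 3.14)/2 = 0.94 m; q_5 = 0.97 × 0.70 × 0.94 = 0.6383 m³/s
w_6 = (6.00 − 4.58)/2 = 0.71 m; q_6 = 0.95 × 0.58 × 0.71 = 0.3912 m³/s
w_7 = (6.00 − 5.02)/2 = 0.49 m; q_7 = 0.60 × 0.30 × 0.49 = 0.08820 m³/s
Q = Σ qᵢ = 3.594 m³/s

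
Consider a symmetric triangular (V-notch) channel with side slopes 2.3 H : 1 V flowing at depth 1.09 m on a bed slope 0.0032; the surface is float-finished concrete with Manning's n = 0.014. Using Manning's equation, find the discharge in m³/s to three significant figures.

6.95 m³/s

A = z·y² = 2.3×1.09² = 2.733 m²
P = 2y√(1+z²) = 2×1.09×√(1+2.3²) = 5.467 m
R = A/P = 2.733/5.467 = 0.4998 m
Q = (1/n)·A·R^(2/3)·S^(1/2) = (1/0.014) × 2.733 × 0.4998^(2/3) × 0.0032^(1/2) = 6.954 m³/s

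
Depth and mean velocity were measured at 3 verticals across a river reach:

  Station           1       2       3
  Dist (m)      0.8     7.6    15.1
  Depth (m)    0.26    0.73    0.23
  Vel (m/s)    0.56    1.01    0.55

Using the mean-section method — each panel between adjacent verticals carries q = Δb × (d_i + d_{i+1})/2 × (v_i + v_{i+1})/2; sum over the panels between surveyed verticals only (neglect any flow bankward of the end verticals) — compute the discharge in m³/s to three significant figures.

5.45 m³/s

Panel 1-2: Δb = 6.8 m, d̄ = (0.26+0.73)/2 = 0.495, v̄ = (0.56+1.01)/2 = 0.785 → q = 6.8×0.495×0.785 = 2.642 m³/s
Panel 2-3: Δb = 7.5 m, d̄ = (0.73+0.23)/2 = 0.48, v̄ = (1.01+0.55)/2 = 0.78 → q = 7.5×0.48×0.78 = 2.808 m³/s
Q = Σ q = 5.450 m³/s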